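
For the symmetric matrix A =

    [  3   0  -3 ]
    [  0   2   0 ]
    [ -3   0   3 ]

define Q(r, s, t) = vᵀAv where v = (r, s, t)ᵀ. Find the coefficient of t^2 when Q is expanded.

The coefficient of t^2 is the diagonal entry A[3,3] = 3.

3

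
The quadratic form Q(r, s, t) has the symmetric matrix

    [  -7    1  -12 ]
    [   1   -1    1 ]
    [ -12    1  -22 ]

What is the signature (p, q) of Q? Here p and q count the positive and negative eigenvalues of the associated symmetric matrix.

Applying the same elementary operations to the rows and columns of A produces a congruent diagonal matrix with entries -7, -6/7, -5/6.
Counting signs: 3 negative.

(0, 3)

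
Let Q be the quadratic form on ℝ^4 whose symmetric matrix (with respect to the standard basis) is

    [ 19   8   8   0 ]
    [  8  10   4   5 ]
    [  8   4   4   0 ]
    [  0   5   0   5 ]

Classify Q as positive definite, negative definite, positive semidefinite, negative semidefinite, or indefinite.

positive definite

Leading principal minors: Δ_1 = 19, Δ_2 = 126, Δ_3 = 72, Δ_4 = 60.
All leading principal minors are positive, so by Sylvester's criterion Q is positive definite.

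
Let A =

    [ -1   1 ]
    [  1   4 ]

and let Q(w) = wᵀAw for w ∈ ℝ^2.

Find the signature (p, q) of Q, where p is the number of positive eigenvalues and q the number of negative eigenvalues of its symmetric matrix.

(1, 1)

Row-reducing A symmetrically gives the diagonal entries -1, 5.
That gives 1 positive, 1 negative pivots.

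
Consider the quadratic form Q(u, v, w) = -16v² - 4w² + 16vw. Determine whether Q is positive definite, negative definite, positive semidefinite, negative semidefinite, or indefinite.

Write A = [[0, 0, 0], [0, -16, 8], [0, 8, -4]].
Row-reducing A symmetrically gives the diagonal entries 0, -16, 0.
So there are 1 negative, 2 zero pivots.
Hence Q is negative semidefinite.

negative semidefinite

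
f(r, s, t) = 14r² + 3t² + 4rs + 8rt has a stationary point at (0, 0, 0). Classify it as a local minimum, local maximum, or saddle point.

The Hessian at the origin is H = [[28, 4, 8], [4, 0, 0], [8, 0, 6]].
Applying the same elementary operations to the rows and columns of H produces a congruent diagonal matrix with entries 28, -4/7, 6.
That gives 2 positive, 1 negative pivots.
H is indefinite, so the origin is a saddle point.

saddle point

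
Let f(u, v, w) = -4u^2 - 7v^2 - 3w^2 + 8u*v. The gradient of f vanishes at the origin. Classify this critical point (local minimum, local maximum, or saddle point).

local maximum

The Hessian at the origin is H = [[-8, 8, 0], [8, -14, 0], [0, 0, -6]].
Applying the same elementary operations to the rows and columns of H produces a congruent diagonal matrix with entries -8, -6, -6.
That gives 3 negative pivots.
H is negative definite, so the origin is a strict local maximum.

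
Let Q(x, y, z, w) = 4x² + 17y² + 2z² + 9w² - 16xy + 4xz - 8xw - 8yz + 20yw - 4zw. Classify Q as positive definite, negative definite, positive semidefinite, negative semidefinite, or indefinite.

positive definite

The symmetric matrix is A = [[4, -8, 2, -4], [-8, 17, -4, 10], [2, -4, 2, -2], [-4, 10, -2, 9]].
Row-reducing A symmetrically gives the diagonal entries 4, 1, 1, 1.
Counting signs: 4 positive.
Hence Q is positive definite.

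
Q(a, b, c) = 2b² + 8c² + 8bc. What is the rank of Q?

The associated matrix is A = [[0, 0, 0], [0, 2, 4], [0, 4, 8]].
Congruent diagonalization of A (simultaneous row and column reduction) yields pivots 0, 2, 0.
That gives 1 positive, 2 zero pivots.
The rank is the number of nonzero pivots: 1.

1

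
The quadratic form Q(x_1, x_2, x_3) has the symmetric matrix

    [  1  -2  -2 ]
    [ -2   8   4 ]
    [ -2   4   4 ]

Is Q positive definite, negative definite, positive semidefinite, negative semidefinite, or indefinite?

positive semidefinite

Symmetric row and column elimination reduces A to a congruent diagonal form with pivots 1, 4, 0.
That gives 2 positive, 1 zero pivots.
Hence Q is positive semidefinite.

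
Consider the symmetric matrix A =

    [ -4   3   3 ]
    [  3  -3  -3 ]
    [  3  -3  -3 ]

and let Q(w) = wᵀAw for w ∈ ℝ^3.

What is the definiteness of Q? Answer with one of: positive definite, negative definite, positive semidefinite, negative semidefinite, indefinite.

Symmetric row and column elimination reduces A to a congruent diagonal form with pivots -4, -3/4, 0.
Counting signs: 2 negative, 1 zero.
Hence Q is negative semidefinite.

negative semidefinite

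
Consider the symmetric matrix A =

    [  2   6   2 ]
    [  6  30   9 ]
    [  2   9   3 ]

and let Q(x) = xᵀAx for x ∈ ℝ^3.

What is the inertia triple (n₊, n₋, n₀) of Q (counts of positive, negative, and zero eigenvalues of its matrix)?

(3, 0, 0)

Congruent diagonalization of A (simultaneous row and column reduction) yields pivots 2, 12, 1/4.
That gives 3 positive pivots.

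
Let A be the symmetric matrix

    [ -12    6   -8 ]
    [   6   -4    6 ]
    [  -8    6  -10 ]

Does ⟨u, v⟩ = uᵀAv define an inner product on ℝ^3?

Leading principal minors: Δ_1 = -12, Δ_2 = 12, Δ_3 = -8.
The signs alternate starting with Δ_1 < 0, so by Sylvester's criterion Q is negative definite.
⟨·,·⟩ is an inner product exactly when A is positive definite.

no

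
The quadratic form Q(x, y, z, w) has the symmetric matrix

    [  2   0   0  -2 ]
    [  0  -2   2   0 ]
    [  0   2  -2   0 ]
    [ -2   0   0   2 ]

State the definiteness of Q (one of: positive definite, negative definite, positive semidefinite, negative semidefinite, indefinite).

Congruent diagonalization of A (simultaneous row and column reduction) yields pivots 2, -2, 0, 0.
So there are 1 positive, 1 negative, 2 zero pivots.
Hence Q is indefinite.

indefinite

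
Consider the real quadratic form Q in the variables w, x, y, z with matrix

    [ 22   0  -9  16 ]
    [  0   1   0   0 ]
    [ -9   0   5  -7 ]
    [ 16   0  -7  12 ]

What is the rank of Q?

4

Congruent diagonalization of A (simultaneous row and column reduction) yields pivots 22, 1, 29/22, 6/29.
So there are 4 positive pivots.
The rank is the number of nonzero pivots: 4.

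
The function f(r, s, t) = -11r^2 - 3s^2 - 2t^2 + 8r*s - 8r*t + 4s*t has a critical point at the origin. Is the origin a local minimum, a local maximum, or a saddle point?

The Hessian at the origin is H = [[-22, 8, -8], [8, -6, 4], [-8, 4, -4]].
Congruent diagonalization of H (simultaneous row and column reduction) yields pivots -22, -34/11, -12/17.
Counting signs: 3 negative.
H is negative definite, so the origin is a strict local maximum.

local maximum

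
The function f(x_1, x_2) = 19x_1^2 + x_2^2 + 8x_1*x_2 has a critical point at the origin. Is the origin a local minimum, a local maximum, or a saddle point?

local minimum

The Hessian at the origin is H = [[38, 8], [8, 2]].
det H = 38·2 − (8)² = 12 > 0 and H[1,1] = 38 > 0, so H is positive definite.
Therefore the origin is a local minimum.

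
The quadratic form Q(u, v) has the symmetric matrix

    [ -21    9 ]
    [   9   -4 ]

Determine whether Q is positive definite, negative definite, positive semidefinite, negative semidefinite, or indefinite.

negative definite

Leading principal minors: Δ_1 = -21, Δ_2 = 3.
The signs alternate starting with Δ_1 < 0, so by Sylvester's criterion Q is negative definite.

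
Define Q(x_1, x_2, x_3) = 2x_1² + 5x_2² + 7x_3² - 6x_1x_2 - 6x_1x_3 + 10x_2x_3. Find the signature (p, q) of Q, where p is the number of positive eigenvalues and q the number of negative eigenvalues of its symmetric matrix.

The symmetric matrix is A = [[2, -3, -3], [-3, 5, 5], [-3, 5, 7]].
Applying the same elementary operations to the rows and columns of A produces a congruent diagonal matrix with entries 2, 1/2, 2.
That gives 3 positive pivots.

(3, 0)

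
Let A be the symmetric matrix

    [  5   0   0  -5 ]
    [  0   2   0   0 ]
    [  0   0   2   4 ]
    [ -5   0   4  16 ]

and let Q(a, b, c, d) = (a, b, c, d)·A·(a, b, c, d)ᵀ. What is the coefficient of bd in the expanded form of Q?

The coefficient of bd is A[2,4] + A[4,2] = 2·0 = 0.

0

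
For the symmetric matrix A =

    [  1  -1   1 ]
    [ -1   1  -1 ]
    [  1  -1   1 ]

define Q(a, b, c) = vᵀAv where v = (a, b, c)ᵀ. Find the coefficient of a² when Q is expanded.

The coefficient of a² is the diagonal entry A[1,1] = 1.

1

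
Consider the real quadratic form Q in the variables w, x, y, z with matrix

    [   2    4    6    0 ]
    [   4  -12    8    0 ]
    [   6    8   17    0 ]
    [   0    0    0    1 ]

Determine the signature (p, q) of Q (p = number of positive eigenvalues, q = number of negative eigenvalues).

(2, 2)

Symmetric row and column elimination reduces A to a congruent diagonal form with pivots 2, -20, -1/5, 1.
Counting signs: 2 positive, 2 negative.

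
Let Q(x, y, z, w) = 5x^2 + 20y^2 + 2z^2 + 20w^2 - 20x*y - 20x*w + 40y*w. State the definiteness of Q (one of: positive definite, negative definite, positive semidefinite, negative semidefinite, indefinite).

positive semidefinite

The associated matrix is A = [[5, -10, 0, -10], [-10, 20, 0, 20], [0, 0, 2, 0], [-10, 20, 0, 20]].
Symmetric row and column elimination reduces A to a congruent diagonal form with pivots 5, 0, 2, 0.
So there are 2 positive, 2 zero pivots.
Hence Q is positive semidefinite.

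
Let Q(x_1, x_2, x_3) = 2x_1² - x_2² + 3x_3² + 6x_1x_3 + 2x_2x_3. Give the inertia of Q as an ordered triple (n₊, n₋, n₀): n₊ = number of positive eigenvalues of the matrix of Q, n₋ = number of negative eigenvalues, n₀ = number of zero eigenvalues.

(1, 2, 0)

The associated matrix is A = [[2, 0, 3], [0, -1, 1], [3, 1, 3]].
Row-reducing A symmetrically gives the diagonal entries 2, -1, -1/2.
Counting signs: 1 positive, 2 negative.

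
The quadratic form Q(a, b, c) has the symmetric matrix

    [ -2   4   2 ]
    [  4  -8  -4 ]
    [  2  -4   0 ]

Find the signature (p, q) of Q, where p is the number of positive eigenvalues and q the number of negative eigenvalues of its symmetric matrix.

Row-reducing A symmetrically gives the diagonal entries -2, 0, 2.
Counting signs: 1 positive, 1 negative, 1 zero.

(1, 1)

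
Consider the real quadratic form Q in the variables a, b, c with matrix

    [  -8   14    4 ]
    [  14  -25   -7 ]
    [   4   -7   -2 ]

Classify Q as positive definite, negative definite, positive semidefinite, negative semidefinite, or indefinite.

negative semidefinite

Symmetric row and column elimination reduces A to a congruent diagonal form with pivots -8, -1/2, 0.
That gives 2 negative, 1 zero pivots.
Hence Q is negative semidefinite.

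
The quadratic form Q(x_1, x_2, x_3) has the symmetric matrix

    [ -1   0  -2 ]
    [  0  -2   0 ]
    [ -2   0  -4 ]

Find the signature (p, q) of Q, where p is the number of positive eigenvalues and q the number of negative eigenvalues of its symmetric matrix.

Congruent diagonalization of A (simultaneous row and column reduction) yields pivots -1, -2, 0.
So there are 2 negative, 1 zero pivots.

(0, 2)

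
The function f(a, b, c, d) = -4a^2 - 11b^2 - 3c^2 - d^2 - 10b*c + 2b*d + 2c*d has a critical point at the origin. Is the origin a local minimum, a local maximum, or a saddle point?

local maximum

The Hessian at the origin is H = [[-8, 0, 0, 0], [0, -22, -10, 2], [0, -10, -6, 2], [0, 2, 2, -2]].
Symmetric row and column elimination reduces H to a congruent diagonal form with pivots -8, -22, -16/11, -1.
So there are 4 negative pivots.
H is negative definite, so the origin is a strict local maximum.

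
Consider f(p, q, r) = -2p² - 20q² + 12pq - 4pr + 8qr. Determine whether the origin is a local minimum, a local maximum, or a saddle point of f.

saddle point

The Hessian at the origin is H = [[-4, 12, -4], [12, -40, 8], [-4, 8, 0]].
An LDLᵀ factorisation of H has diagonal entries -4, -4, 8.
So there are 1 positive, 2 negative pivots.
H is indefinite, so the origin is a saddle point.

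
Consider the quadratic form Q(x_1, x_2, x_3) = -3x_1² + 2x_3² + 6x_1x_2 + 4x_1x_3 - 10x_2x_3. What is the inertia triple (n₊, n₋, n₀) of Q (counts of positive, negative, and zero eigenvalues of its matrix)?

The symmetric matrix is A = [[-3, 3, 2], [3, 0, -5], [2, -5, 2]].
Applying the same elementary operations to the rows and columns of A produces a congruent diagonal matrix with entries -3, 3, 1/3.
Counting signs: 2 positive, 1 negative.

(2, 1, 0)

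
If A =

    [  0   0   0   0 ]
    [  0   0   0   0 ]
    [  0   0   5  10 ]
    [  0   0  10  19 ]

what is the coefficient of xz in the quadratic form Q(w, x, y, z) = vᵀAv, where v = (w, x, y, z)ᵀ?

The coefficient of xz is A[2,4] + A[4,2] = 2·0 = 0.

0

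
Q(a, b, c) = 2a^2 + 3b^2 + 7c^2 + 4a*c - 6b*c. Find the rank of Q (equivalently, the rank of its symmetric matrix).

3

The symmetric matrix is A = [[2, 0, 2], [0, 3, -3], [2, -3, 7]].
Congruent diagonalization of A (simultaneous row and column reduction) yields pivots 2, 3, 2.
Counting signs: 3 positive.
The rank is the number of nonzero pivots: 3.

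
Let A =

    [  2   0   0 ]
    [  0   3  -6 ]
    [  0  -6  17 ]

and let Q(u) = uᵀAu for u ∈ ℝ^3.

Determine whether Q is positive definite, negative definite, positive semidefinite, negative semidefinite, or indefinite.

Leading principal minors: Δ_1 = 2, Δ_2 = 6, Δ_3 = 30.
All leading principal minors are positive, so by Sylvester's criterion Q is positive definite.

positive definite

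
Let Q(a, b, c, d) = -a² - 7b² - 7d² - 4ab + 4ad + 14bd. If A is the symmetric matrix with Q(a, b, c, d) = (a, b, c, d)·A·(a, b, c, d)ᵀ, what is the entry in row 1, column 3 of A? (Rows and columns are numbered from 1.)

0

The coefficient of a·c in Q is 0. For a symmetric A this equals A[1,3] + A[3,1] = 2·A[1,3].
So A[1,3] = 0/2 = 0.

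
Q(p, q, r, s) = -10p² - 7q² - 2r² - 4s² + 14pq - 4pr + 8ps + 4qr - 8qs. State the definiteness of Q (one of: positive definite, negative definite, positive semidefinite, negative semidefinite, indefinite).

negative definite

Write A = [[-10, 7, -2, 4], [7, -7, 2, -4], [-2, 2, -2, 0], [4, -4, 0, -4]].
An LDLᵀ factorisation of A has diagonal entries -10, -21/10, -10/7, -4/5.
Counting signs: 4 negative.
Hence Q is negative definite.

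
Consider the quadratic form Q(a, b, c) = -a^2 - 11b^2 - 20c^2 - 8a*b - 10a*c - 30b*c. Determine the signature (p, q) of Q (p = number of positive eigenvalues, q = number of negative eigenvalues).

(1, 1)

Write A = [[-1, -4, -5], [-4, -11, -15], [-5, -15, -20]].
Row-reducing A symmetrically gives the diagonal entries -1, 5, 0.
That gives 1 positive, 1 negative, 1 zero pivots.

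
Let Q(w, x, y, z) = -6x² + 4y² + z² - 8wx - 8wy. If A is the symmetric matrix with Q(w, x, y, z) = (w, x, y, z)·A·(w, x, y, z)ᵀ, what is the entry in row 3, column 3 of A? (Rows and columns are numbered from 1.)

The coefficient of y² in Q is 4, and that is exactly A[3,3].

4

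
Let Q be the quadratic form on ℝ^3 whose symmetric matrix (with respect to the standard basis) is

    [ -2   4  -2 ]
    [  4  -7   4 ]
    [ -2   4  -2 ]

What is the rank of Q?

2

Symmetric row and column elimination reduces A to a congruent diagonal form with pivots -2, 1, 0.
Counting signs: 1 positive, 1 negative, 1 zero.
The rank is the number of nonzero pivots: 2.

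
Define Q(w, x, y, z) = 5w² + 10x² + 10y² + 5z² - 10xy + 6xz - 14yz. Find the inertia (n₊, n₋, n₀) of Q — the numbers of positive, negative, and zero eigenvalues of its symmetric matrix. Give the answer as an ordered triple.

(4, 0, 0)

The symmetric matrix is A = [[5, 0, 0, 0], [0, 10, -5, 3], [0, -5, 10, -7], [0, 3, -7, 5]].
Symmetric row and column elimination reduces A to a congruent diagonal form with pivots 5, 10, 15/2, 1/15.
That gives 4 positive pivots.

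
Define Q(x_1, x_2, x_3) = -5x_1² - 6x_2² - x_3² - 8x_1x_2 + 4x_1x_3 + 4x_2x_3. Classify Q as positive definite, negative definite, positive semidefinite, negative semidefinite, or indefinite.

The symmetric matrix of Q is A = [[-5, -4, 2], [-4, -6, 2], [2, 2, -1]].
Leading principal minors: Δ_1 = -5, Δ_2 = 14, Δ_3 = -2.
The signs alternate starting with Δ_1 < 0, so by Sylvester's criterion Q is negative definite.

negative definite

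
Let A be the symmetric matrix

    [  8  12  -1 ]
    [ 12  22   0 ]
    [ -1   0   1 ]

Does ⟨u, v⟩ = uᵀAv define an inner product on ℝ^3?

yes

Congruent diagonalization of A (simultaneous row and column reduction) yields pivots 8, 4, 5/16.
So there are 3 positive pivots.
Hence Q is positive definite.
⟨·,·⟩ is an inner product exactly when A is positive definite.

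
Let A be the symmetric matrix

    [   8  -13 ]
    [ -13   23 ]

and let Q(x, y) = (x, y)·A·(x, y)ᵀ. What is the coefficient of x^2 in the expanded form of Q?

8

The coefficient of x^2 is the diagonal entry A[1,1] = 8.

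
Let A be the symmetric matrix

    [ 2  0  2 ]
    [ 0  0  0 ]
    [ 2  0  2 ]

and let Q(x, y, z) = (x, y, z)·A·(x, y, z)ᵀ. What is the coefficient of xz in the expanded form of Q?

4

The coefficient of xz is A[1,3] + A[3,1] = 2·2 = 4.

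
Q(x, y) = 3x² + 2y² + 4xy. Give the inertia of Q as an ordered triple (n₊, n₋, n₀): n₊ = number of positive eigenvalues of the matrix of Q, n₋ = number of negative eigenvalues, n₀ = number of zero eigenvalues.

The symmetric matrix is A = [[3, 2], [2, 2]].
An LDLᵀ factorisation of A has diagonal entries 3, 2/3.
That gives 2 positive pivots.

(2, 0, 0)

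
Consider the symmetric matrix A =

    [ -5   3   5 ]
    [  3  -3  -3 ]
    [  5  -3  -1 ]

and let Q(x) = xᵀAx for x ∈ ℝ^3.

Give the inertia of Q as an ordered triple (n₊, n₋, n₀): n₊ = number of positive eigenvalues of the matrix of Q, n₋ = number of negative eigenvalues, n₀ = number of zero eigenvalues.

(1, 2, 0)

Congruent diagonalization of A (simultaneous row and column reduction) yields pivots -5, -6/5, 4.
So there are 1 positive, 2 negative pivots.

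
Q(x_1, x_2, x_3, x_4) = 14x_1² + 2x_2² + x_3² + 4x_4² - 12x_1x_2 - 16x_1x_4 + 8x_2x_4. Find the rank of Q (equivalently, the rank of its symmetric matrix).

Write A = [[14, -6, 0, -8], [-6, 2, 0, 4], [0, 0, 1, 0], [-8, 4, 0, 4]].
Congruent diagonalization of A (simultaneous row and column reduction) yields pivots 14, -4/7, 1, 0.
So there are 2 positive, 1 negative, 1 zero pivots.
The rank is the number of nonzero pivots: 3.

3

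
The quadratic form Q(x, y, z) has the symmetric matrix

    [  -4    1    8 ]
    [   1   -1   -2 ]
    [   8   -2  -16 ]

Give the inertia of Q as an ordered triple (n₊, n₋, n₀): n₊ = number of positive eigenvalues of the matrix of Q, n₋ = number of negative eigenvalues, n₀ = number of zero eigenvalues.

(0, 2, 1)

Congruent diagonalization of A (simultaneous row and column reduction) yields pivots -4, -3/4, 0.
So there are 2 negative, 1 zero pivots.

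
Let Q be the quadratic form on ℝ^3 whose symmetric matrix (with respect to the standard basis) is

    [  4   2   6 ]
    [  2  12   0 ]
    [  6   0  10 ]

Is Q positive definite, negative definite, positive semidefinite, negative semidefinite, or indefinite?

positive definite

Leading principal minors: Δ_1 = 4, Δ_2 = 44, Δ_3 = 8.
All leading principal minors are positive, so by Sylvester's criterion Q is positive definite.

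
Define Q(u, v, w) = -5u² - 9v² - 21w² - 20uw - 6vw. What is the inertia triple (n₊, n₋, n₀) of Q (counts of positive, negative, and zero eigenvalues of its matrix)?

(0, 2, 1)

The symmetric matrix is A = [[-5, 0, -10], [0, -9, -3], [-10, -3, -21]].
Symmetric row and column elimination reduces A to a congruent diagonal form with pivots -5, -9, 0.
That gives 2 negative, 1 zero pivots.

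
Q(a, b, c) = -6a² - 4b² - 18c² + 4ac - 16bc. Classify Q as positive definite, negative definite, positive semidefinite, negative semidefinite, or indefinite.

negative definite

Write A = [[-6, 0, 2], [0, -4, -8], [2, -8, -18]].
Applying the same elementary operations to the rows and columns of A produces a congruent diagonal matrix with entries -6, -4, -4/3.
That gives 3 negative pivots.
Hence Q is negative definite.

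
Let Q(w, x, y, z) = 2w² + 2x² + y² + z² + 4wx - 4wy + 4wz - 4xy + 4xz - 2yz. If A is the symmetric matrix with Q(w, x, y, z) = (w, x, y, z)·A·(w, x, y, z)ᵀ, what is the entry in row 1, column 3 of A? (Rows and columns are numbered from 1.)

-2

The coefficient of w·y in Q is -4. For a symmetric A this equals A[1,3] + A[3,1] = 2·A[1,3].
So A[1,3] = -4/2 = -2.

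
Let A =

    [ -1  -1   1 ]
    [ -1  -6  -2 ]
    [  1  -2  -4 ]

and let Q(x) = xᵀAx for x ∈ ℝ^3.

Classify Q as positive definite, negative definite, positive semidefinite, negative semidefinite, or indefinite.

An LDLᵀ factorisation of A has diagonal entries -1, -5, -6/5.
That gives 3 negative pivots.
Hence Q is negative definite.

negative definite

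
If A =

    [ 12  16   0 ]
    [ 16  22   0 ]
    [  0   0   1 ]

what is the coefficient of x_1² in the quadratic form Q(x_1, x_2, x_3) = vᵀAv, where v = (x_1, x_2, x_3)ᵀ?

The coefficient of x_1² is the diagonal entry A[1,1] = 12.

12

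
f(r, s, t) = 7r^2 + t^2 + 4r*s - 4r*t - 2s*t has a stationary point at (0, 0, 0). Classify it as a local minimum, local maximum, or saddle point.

saddle point

The Hessian at the origin is H = [[14, 4, -4], [4, 0, -2], [-4, -2, 2]].
Congruent diagonalization of H (simultaneous row and column reduction) yields pivots 14, -8/7, 3/2.
So there are 2 positive, 1 negative pivots.
H is indefinite, so the origin is a saddle point.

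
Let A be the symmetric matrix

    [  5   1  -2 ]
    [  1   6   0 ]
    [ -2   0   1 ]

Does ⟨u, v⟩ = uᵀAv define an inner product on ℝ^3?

yes

Leading principal minors: Δ_1 = 5, Δ_2 = 29, Δ_3 = 5.
All leading principal minors are positive, so by Sylvester's criterion Q is positive definite.
⟨·,·⟩ is an inner product exactly when A is positive definite.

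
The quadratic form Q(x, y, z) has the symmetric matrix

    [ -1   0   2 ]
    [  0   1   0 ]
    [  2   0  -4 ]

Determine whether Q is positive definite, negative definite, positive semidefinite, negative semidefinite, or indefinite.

indefinite

Row-reducing A symmetrically gives the diagonal entries -1, 1, 0.
So there are 1 positive, 1 negative, 1 zero pivots.
Hence Q is indefinite.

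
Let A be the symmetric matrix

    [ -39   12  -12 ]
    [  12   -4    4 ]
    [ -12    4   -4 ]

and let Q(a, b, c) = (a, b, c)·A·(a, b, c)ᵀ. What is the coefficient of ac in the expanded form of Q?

-24

The coefficient of ac is A[1,3] + A[3,1] = 2·(-12) = -24.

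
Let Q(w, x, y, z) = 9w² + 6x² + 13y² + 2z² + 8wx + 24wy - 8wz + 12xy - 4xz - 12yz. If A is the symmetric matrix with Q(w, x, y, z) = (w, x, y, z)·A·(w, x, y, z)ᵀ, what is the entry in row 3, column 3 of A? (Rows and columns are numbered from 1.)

13

The coefficient of y² in Q is 13, and that is exactly A[3,3].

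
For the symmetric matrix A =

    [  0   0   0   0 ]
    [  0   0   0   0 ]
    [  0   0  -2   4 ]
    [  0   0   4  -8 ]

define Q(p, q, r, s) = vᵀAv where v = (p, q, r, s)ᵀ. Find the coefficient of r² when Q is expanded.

-2

The coefficient of r² is the diagonal entry A[3,3] = -2.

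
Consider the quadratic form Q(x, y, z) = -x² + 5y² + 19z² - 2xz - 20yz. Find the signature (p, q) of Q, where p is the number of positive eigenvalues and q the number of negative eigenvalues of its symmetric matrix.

The symmetric matrix is A = [[-1, 0, -1], [0, 5, -10], [-1, -10, 19]].
Congruent diagonalization of A (simultaneous row and column reduction) yields pivots -1, 5, 0.
Counting signs: 1 positive, 1 negative, 1 zero.

(1, 1)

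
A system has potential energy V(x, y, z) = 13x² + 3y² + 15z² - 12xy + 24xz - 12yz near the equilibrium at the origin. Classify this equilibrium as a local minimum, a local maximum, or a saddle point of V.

local minimum

The Hessian at the origin is H = [[26, -12, 24], [-12, 6, -12], [24, -12, 30]].
Row-reducing H symmetrically gives the diagonal entries 26, 6/13, 6.
Counting signs: 3 positive.
H is positive definite, so the origin is a strict local minimum.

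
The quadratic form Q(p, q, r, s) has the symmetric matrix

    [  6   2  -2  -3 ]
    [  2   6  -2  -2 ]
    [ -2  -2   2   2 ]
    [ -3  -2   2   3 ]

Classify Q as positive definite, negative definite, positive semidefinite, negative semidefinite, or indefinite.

Leading principal minors: Δ_1 = 6, Δ_2 = 32, Δ_3 = 32, Δ_4 = 24.
All leading principal minors are positive, so by Sylvester's criterion Q is positive definite.

positive definite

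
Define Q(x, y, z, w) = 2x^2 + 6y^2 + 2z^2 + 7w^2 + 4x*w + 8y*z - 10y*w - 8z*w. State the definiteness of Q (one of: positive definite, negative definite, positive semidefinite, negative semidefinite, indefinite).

The symmetric matrix is A = [[2, 0, 0, 2], [0, 6, 4, -5], [0, 4, 2, -4], [2, -5, -4, 7]].
Row-reducing A symmetrically gives the diagonal entries 2, 6, -2/3, 3/2.
So there are 3 positive, 1 negative pivots.
Hence Q is indefinite.

indefinite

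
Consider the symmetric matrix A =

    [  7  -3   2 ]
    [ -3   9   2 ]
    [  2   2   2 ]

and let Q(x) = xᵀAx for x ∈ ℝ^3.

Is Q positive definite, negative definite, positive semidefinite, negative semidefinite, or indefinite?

positive definite

Leading principal minors: Δ_1 = 7, Δ_2 = 54, Δ_3 = 20.
All leading principal minors are positive, so by Sylvester's criterion Q is positive definite.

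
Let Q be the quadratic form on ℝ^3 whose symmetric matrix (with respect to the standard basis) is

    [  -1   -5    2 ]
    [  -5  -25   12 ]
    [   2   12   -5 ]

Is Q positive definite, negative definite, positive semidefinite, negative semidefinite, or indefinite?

indefinite

A is congruent to a diagonal matrix with 1 positive, 2 negative and 0 zero entries, so Q is indefinite.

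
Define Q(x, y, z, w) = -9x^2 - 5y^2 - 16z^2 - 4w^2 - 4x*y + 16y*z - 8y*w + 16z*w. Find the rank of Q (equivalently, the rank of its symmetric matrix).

The associated matrix is A = [[-9, -2, 0, 0], [-2, -5, 8, -4], [0, 8, -16, 8], [0, -4, 8, -4]].
Symmetric row and column elimination reduces A to a congruent diagonal form with pivots -9, -41/9, -80/41, 0.
So there are 3 negative, 1 zero pivots.
The rank is the number of nonzero pivots: 3.

3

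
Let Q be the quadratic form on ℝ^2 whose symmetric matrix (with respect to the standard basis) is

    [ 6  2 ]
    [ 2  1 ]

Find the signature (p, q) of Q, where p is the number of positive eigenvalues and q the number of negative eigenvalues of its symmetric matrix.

Applying the same elementary operations to the rows and columns of A produces a congruent diagonal matrix with entries 6, 1/3.
Counting signs: 2 positive.

(2, 0)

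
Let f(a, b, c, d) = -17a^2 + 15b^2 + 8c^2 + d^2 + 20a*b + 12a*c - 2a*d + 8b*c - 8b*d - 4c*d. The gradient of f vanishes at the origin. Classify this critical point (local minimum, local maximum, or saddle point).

saddle point

The Hessian at the origin is H = [[-34, 20, 12, -2], [20, 30, 8, -8], [12, 8, 16, -4], [-2, -8, -4, 2]].
Applying the same elementary operations to the rows and columns of H produces a congruent diagonal matrix with entries -34, 710/17, 5256/355, -20/657.
That gives 2 positive, 2 negative pivots.
H is indefinite, so the origin is a saddle point.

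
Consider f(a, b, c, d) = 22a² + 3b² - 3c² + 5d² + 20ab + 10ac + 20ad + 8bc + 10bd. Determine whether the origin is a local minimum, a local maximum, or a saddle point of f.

The Hessian at the origin is H = [[44, 20, 10, 20], [20, 6, 8, 10], [10, 8, -6, 0], [20, 10, 0, 10]].
Applying the same elementary operations to the rows and columns of H produces a congruent diagonal matrix with entries 44, -34/11, -75/17, 4.
Counting signs: 2 positive, 2 negative.
H is indefinite, so the origin is a saddle point.

saddle point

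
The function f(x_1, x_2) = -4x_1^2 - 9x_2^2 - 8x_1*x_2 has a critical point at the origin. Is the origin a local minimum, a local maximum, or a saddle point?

The Hessian at the origin is H = [[-8, -8], [-8, -18]].
det H = -8·-18 − (-8)² = 80 > 0 and H[1,1] = -8 < 0, so H is negative definite.
Therefore the origin is a local maximum.

local maximum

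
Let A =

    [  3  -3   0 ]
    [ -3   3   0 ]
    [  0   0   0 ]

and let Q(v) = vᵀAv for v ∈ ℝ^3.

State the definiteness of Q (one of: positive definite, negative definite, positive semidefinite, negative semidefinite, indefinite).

Row-reducing A symmetrically gives the diagonal entries 3, 0, 0.
That gives 1 positive, 2 zero pivots.
Hence Q is positive semidefinite.

positive semidefinite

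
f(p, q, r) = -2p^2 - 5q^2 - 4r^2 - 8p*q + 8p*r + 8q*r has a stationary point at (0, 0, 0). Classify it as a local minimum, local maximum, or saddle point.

The Hessian at the origin is H = [[-4, -8, 8], [-8, -10, 8], [8, 8, -8]].
Row-reducing H symmetrically gives the diagonal entries -4, 6, -8/3.
So there are 1 positive, 2 negative pivots.
H is indefinite, so the origin is a saddle point.

saddle point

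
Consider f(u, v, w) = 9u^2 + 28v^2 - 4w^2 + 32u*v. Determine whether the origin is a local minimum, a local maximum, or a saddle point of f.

The Hessian at the origin is H = [[18, 32, 0], [32, 56, 0], [0, 0, -8]].
Applying the same elementary operations to the rows and columns of H produces a congruent diagonal matrix with entries 18, -8/9, -8.
That gives 1 positive, 2 negative pivots.
H is indefinite, so the origin is a saddle point.

saddle point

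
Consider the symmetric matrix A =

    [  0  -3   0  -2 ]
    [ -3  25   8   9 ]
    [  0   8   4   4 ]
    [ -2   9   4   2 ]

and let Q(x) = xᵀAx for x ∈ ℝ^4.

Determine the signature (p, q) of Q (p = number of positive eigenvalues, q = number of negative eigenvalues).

By Sylvester's law of inertia any congruent diagonalization of A has 3 positive, 1 negative and 0 zero entries.

(3, 1)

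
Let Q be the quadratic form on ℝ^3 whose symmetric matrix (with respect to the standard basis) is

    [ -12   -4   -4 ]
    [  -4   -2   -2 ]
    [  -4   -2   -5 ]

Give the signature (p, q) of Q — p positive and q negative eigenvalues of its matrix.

Congruent diagonalization of A (simultaneous row and column reduction) yields pivots -12, -2/3, -3.
Counting signs: 3 negative.

(0, 3)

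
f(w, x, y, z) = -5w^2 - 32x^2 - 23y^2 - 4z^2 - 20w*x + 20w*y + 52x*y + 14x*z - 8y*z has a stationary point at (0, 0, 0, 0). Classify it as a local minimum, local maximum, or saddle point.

The Hessian at the origin is H = [[-10, -20, 20, 0], [-20, -64, 52, 14], [20, 52, -46, -8], [0, 14, -8, -8]].
H is indefinite, so the origin is a saddle point.

saddle point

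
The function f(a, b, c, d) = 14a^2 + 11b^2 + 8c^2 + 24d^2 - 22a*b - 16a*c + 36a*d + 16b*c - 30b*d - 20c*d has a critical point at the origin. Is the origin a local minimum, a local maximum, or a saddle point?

The Hessian at the origin is H = [[28, -22, -16, 36], [-22, 22, 16, -30], [-16, 16, 16, -20], [36, -30, -20, 48]].
Congruent diagonalization of H (simultaneous row and column reduction) yields pivots 28, 33/7, 48/11, 1/3.
So there are 4 positive pivots.
H is positive definite, so the origin is a strict local minimum.

local minimum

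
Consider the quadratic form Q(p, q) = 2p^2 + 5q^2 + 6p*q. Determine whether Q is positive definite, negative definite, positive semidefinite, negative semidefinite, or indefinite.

positive definite

The symmetric matrix of Q is A = [[2, 3], [3, 5]].
Leading principal minors: Δ_1 = 2, Δ_2 = 1.
All leading principal minors are positive, so by Sylvester's criterion Q is positive definite.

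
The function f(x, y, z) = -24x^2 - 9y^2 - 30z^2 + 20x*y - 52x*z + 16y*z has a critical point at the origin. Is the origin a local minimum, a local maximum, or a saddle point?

local maximum

The Hessian at the origin is H = [[-48, 20, -52], [20, -18, 16], [-52, 16, -60]].
An LDLᵀ factorisation of H has diagonal entries -48, -29/3, -10/29.
Counting signs: 3 negative.
H is negative definite, so the origin is a strict local maximum.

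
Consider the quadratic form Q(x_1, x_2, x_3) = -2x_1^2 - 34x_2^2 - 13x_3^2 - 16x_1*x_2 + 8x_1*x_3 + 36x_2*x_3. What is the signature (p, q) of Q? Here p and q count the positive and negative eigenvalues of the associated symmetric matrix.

The symmetric matrix is A = [[-2, -8, 4], [-8, -34, 18], [4, 18, -13]].
Symmetric row and column elimination reduces A to a congruent diagonal form with pivots -2, -2, -3.
Counting signs: 3 negative.

(0, 3)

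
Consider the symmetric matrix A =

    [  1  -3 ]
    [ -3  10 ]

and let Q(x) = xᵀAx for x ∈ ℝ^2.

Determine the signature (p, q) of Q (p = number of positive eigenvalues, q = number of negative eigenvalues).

(2, 0)

Symmetric row and column elimination reduces A to a congruent diagonal form with pivots 1, 1.
Counting signs: 2 positive.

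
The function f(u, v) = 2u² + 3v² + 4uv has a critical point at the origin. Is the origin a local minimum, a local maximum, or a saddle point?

The Hessian at the origin is H = [[4, 4], [4, 6]].
det H = 4·6 − (4)² = 8 > 0 and H[1,1] = 4 > 0, so H is positive definite.
Therefore the origin is a local minimum.

local minimum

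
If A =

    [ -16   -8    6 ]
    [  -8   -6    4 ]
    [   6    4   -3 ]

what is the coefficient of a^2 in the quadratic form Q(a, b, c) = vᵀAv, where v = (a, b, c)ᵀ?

The coefficient of a^2 is the diagonal entry A[1,1] = -16.

-16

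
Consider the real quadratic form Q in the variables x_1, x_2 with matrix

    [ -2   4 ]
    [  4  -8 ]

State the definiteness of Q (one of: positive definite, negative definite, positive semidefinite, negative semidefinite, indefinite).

For the 2×2 matrix [[-2, 4], [4, -8]]: det = -2·-8 − (4)² = 0, trace = -10.
det = 0 so one eigenvalue is zero; the form is semidefinite with the sign of the trace.

negative semidefinite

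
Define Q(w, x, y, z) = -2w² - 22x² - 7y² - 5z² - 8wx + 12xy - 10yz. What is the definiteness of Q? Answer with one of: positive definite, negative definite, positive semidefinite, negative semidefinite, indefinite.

The associated matrix is A = [[-2, -4, 0, 0], [-4, -22, 6, 0], [0, 6, -7, -5], [0, 0, -5, -5]].
An LDLᵀ factorisation of A has diagonal entries -2, -14, -31/7, 20/31.
So there are 1 positive, 3 negative pivots.
Hence Q is indefinite.

indefinite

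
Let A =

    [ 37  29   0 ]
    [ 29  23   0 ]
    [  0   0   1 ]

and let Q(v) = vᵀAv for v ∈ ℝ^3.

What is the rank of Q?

Row-reducing A symmetrically gives the diagonal entries 37, 10/37, 1.
That gives 3 positive pivots.
The rank is the number of nonzero pivots: 3.

3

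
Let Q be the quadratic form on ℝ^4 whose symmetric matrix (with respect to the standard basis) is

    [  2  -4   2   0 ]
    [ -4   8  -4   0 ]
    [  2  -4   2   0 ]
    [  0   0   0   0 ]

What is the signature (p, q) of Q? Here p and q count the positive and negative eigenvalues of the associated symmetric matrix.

(1, 0)

Congruent diagonalization of A (simultaneous row and column reduction) yields pivots 2, 0, 0, 0.
So there are 1 positive, 3 zero pivots.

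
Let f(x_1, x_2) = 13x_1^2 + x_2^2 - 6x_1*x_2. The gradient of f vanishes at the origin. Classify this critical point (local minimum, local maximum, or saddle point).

local minimum

The Hessian at the origin is H = [[26, -6], [-6, 2]].
det H = 26·2 − (-6)² = 16 > 0 and H[1,1] = 26 > 0, so H is positive definite.
Therefore the origin is a local minimum.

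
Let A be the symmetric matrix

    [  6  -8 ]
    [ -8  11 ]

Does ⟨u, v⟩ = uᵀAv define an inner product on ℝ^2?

yes

Leading principal minors: Δ_1 = 6, Δ_2 = 2.
All leading principal minors are positive, so by Sylvester's criterion Q is positive definite.
⟨·,·⟩ is an inner product exactly when A is positive definite.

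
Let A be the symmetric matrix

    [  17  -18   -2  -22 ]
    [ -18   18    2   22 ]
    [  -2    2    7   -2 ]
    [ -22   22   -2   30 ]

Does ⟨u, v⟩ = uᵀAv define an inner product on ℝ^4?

no

Row-reducing A symmetrically gives the diagonal entries 17, -18/17, 61/9, 12/61.
That gives 3 positive, 1 negative pivots.
Hence Q is indefinite.
⟨·,·⟩ is an inner product exactly when A is positive definite.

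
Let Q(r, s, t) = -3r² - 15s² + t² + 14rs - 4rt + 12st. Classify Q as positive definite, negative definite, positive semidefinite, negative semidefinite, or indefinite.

The symmetric matrix is A = [[-3, 7, -2], [7, -15, 6], [-2, 6, 1]].
Row-reducing A symmetrically gives the diagonal entries -3, 4/3, 1.
That gives 2 positive, 1 negative pivots.
Hence Q is indefinite.

indefinite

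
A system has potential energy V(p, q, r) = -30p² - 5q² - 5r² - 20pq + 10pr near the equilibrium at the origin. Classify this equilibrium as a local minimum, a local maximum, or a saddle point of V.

The Hessian at the origin is H = [[-60, -20, 10], [-20, -10, 0], [10, 0, -10]].
Row-reducing H symmetrically gives the diagonal entries -60, -10/3, -5.
That gives 3 negative pivots.
H is negative definite, so the origin is a strict local maximum.

local maximum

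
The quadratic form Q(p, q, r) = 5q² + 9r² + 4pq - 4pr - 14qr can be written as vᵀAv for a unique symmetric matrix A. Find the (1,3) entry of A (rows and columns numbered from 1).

The coefficient of p·r in Q is -4. For a symmetric A this equals A[1,3] + A[3,1] = 2·A[1,3].
So A[1,3] = -4/2 = -2.

-2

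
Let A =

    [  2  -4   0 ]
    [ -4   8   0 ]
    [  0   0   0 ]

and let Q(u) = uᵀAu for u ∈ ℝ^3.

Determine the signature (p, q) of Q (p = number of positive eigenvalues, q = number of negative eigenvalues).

(1, 0)

Symmetric row and column elimination reduces A to a congruent diagonal form with pivots 2, 0, 0.
So there are 1 positive, 2 zero pivots.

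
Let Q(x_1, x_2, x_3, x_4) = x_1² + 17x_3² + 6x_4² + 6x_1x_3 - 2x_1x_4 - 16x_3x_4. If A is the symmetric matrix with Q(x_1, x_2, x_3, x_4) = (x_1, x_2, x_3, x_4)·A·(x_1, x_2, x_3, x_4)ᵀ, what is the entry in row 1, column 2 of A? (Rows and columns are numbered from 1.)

0

The coefficient of x_1·x_2 in Q is 0. For a symmetric A this equals A[1,2] + A[2,1] = 2·A[1,2].
So A[1,2] = 0/2 = 0.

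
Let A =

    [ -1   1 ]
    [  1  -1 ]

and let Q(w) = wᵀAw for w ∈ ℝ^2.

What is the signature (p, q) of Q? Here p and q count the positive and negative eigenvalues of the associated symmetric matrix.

(0, 1)

Symmetric row and column elimination reduces A to a congruent diagonal form with pivots -1, 0.
Counting signs: 1 negative, 1 zero.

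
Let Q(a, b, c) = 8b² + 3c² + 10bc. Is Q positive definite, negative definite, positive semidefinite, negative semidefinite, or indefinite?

The associated matrix is A = [[0, 0, 0], [0, 8, 5], [0, 5, 3]].
Row-reducing A symmetrically gives the diagonal entries 0, 8, -1/8.
So there are 1 positive, 1 negative, 1 zero pivots.
Hence Q is indefinite.

indefinite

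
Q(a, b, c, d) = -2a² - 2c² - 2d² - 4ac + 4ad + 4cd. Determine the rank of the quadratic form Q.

The symmetric matrix is A = [[-2, 0, -2, 2], [0, 0, 0, 0], [-2, 0, -2, 2], [2, 0, 2, -2]].
Applying the same elementary operations to the rows and columns of A produces a congruent diagonal matrix with entries -2, 0, 0, 0.
Counting signs: 1 negative, 3 zero.
The rank is the number of nonzero pivots: 1.

1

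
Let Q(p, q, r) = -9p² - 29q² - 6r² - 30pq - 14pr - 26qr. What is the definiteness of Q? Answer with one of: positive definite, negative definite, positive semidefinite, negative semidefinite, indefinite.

negative definite

The symmetric matrix is A = [[-9, -15, -7], [-15, -29, -13], [-7, -13, -6]].
Applying the same elementary operations to the rows and columns of A produces a congruent diagonal matrix with entries -9, -4, -1/9.
That gives 3 negative pivots.
Hence Q is negative definite.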